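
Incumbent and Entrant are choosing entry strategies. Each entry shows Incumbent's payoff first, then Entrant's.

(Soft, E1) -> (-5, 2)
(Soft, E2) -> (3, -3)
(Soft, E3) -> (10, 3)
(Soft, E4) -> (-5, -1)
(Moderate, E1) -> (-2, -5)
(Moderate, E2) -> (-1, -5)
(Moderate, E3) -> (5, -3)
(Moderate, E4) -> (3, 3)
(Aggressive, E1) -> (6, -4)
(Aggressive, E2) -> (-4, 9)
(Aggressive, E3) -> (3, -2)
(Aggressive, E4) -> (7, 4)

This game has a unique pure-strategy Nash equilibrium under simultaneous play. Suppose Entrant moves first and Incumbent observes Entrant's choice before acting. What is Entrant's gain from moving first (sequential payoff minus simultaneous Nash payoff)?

1

Backward induction with Entrant moving first.
- E1: BR = Aggressive, leader payoff -4.
- E2: BR = Soft, leader payoff -3.
- E3: BR = Soft, leader payoff 3.
- E4: BR = Aggressive, leader payoff 4.
Maximizing over -4, -3, 3, 4, Entrant chooses E4. Subgame-perfect outcome: (Aggressive, E4) with payoffs (7, 4).
Under simultaneous play:
Incumbent's best replies: E1→Aggressive; E2→Soft; E3→Soft; E4→Aggressive.
Entrant's best replies: Soft→E3; Moderate→E4; Aggressive→E2.
Only (Soft, E3) has each player best-responding; Nash payoffs (10, 3).
Entrant's commitment gain: 4 − 3 = 1.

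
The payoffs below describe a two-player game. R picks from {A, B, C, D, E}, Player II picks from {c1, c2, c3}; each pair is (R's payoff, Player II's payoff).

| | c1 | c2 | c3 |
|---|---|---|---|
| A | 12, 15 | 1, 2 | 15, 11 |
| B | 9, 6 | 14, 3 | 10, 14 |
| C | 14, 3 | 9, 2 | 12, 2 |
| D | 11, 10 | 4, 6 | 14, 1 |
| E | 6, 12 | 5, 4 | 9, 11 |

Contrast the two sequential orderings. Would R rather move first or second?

second

If R leads: Player II's best replies are A→c1, B→c3, C→c1, D→c1, E→c1; R's induced payoffs 12, 10, 14, 11, 6; outcome (C, c1), payoffs (14, 3).
If Player II leads: R's best replies are c1→C, c2→B, c3→A; Player II's induced payoffs 3, 3, 11; outcome (A, c3), payoffs (15, 11).
R gets 14 moving first and 15 moving second, so R prefers to move second.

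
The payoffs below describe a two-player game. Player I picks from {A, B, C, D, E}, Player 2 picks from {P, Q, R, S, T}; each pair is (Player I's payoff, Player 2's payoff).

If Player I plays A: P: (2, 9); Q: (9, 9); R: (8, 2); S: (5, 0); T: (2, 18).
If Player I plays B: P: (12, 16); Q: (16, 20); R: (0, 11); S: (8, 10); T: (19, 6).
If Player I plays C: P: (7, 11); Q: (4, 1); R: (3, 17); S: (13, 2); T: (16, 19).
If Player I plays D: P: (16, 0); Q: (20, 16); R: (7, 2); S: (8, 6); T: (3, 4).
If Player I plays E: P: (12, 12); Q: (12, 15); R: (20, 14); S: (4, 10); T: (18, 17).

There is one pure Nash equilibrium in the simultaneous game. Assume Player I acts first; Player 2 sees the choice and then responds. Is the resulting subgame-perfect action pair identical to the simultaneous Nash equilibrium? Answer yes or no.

yes

Backward induction with Player I moving first.
- A → Player 2 plays T (best of 9, 9, 2, 0, 18); Player I gets 2.
- B → Player 2 plays Q (best of 16, 20, 11, 10, 6); Player I gets 16.
- C → Player 2 plays T (best of 11, 1, 17, 2, 19); Player I gets 16.
- D → Player 2 plays Q (best of 0, 16, 2, 6, 4); Player I gets 20.
- E → Player 2 plays T (best of 12, 15, 14, 10, 17); Player I gets 18.
Player I's induced payoffs are 2, 16, 16, 20, 18, so Player I commits to D. Subgame-perfect outcome: (D, Q) with payoffs (20, 16).
For the simultaneous game, intersect best replies.
Player I's best replies: P→D; Q→D; R→E; S→C; T→B.
Player 2's best replies: A→T; B→Q; C→T; D→Q; E→T.
The unique mutual best reply is (D, Q), giving (20, 16).
Sequential outcome (D, Q) coincides with the Nash profile (D, Q).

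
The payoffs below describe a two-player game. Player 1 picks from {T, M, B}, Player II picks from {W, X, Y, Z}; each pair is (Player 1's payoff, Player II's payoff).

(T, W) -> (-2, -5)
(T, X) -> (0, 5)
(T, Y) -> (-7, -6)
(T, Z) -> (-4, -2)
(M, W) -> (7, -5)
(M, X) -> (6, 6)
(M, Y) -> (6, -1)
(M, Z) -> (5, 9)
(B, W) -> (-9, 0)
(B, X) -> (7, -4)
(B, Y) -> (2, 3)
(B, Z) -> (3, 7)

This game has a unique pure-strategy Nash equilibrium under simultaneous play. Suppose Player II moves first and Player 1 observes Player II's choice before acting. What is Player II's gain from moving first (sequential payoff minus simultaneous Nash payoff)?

Player 1 best-responds to each possible Player II move:
- W: Player 1 compares -2, 7, -9 and picks M; Player II would get -5.
- X: Player 1 compares 0, 6, 7 and picks B; Player II would get -4.
- Y: Player 1 compares -7, 6, 2 and picks M; Player II would get -1.
- Z: Player 1 compares -4, 5, 3 and picks M; Player II would get 9.
Maximizing over -5, -4, -1, 9, Player II chooses Z. Subgame-perfect outcome: (M, Z) with payoffs (5, 9).
For the simultaneous game, intersect best replies.
Player 1's best replies: W→M; X→B; Y→M; Z→M.
Player II's best replies: T→X; M→Z; B→Z.
The unique mutual best reply is (M, Z), giving (5, 9).
Player II's commitment gain: 9 − 9 = 0.

0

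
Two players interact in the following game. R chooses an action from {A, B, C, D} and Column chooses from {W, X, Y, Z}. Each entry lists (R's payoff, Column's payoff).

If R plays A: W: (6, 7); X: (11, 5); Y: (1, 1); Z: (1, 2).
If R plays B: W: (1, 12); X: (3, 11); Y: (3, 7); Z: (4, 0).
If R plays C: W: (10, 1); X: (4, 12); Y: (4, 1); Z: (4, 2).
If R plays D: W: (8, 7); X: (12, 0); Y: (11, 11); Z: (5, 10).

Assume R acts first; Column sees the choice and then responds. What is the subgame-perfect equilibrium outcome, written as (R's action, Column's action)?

Backward induction with R moving first.
- A: Column compares 7, 5, 1, 2 and picks W; R would get 6.
- B: Column compares 12, 11, 7, 0 and picks W; R would get 1.
- C: Column compares 1, 12, 1, 2 and picks X; R would get 4.
- D: Column compares 7, 0, 11, 10 and picks Y; R would get 11.
Among 6, 1, 4, 11, the best is 11 at D. Subgame-perfect outcome: (D, Y) with payoffs (11, 11).

(D, Y)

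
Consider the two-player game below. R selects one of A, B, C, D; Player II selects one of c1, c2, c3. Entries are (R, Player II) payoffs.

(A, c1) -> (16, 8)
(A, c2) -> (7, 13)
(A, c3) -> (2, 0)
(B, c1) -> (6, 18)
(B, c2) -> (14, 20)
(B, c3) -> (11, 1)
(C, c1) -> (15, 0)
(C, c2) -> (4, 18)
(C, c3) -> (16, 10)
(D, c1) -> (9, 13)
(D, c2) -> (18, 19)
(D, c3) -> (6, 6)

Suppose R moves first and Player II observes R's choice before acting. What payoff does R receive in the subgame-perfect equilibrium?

18

Backward induction with R moving first.
- A: BR = c2, leader payoff 7.
- B: BR = c2, leader payoff 14.
- C: BR = c2, leader payoff 4.
- D: BR = c2, leader payoff 18.
R's induced payoffs are 7, 14, 4, 18, so R commits to D. Subgame-perfect outcome: (D, c2) with payoffs (18, 19).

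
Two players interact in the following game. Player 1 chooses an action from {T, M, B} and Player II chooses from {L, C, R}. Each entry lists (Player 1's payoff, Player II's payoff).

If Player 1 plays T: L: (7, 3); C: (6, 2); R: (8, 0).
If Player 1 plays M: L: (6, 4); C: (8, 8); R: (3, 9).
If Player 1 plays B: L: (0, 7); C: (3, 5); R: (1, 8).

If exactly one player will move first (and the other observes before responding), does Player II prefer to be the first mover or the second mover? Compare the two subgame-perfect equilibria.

If Player 1 leads: Player II's best replies are T→L, M→R, B→R; Player 1's induced payoffs 7, 3, 1; outcome (T, L), payoffs (7, 3).
If Player II leads: Player 1's best replies are L→T, C→M, R→T; Player II's induced payoffs 3, 8, 0; outcome (M, C), payoffs (8, 8).
Player II gets 8 moving first and 3 moving second, so Player II prefers to move first.

first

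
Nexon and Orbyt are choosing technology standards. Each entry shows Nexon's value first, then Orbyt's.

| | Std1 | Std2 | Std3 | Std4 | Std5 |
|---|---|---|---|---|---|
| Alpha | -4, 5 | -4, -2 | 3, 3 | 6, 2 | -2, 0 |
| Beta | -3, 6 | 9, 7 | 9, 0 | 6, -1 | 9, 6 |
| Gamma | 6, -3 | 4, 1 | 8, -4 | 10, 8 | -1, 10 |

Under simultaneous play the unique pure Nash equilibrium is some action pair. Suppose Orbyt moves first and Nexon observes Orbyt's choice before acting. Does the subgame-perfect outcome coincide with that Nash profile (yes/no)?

no

Solve by backward induction (Orbyt leads).
- Std1: BR = Gamma, leader payoff -3.
- Std2: BR = Beta, leader payoff 7.
- Std3: BR = Beta, leader payoff 0.
- Std4: BR = Gamma, leader payoff 8.
- Std5: BR = Beta, leader payoff 6.
Orbyt's induced payoffs are -3, 7, 0, 8, 6, so Orbyt commits to Std4. Subgame-perfect outcome: (Gamma, Std4) with payoffs (10, 8).
For the simultaneous game, intersect best replies.
Nexon's best replies: Std1→Gamma; Std2→Beta; Std3→Beta; Std4→Gamma; Std5→Beta.
Orbyt's best replies: Alpha→Std1; Beta→Std2; Gamma→Std5.
The unique mutual best reply is (Beta, Std2), giving (9, 7).
Sequential outcome (Gamma, Std4) differs from the Nash profile (Beta, Std2).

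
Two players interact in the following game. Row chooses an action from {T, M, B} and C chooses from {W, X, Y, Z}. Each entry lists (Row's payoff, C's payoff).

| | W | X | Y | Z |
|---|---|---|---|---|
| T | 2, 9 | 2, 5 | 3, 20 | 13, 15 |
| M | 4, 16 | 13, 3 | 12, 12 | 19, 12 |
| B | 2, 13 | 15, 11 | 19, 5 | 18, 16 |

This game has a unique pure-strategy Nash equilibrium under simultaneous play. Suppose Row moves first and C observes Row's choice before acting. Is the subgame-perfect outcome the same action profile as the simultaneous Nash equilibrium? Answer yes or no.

C best-responds to each possible Row move:
- T → C plays Y (best of 9, 5, 20, 15); Row gets 3.
- M → C plays W (best of 16, 3, 12, 12); Row gets 4.
- B → C plays Z (best of 13, 11, 5, 16); Row gets 18.
Maximizing over 3, 4, 18, Row chooses B. Subgame-perfect outcome: (B, Z) with payoffs (18, 16).
For the simultaneous game, intersect best replies.
Row's best replies: W→M; X→B; Y→B; Z→M.
C's best replies: T→Y; M→W; B→Z.
Only (M, W) has each player best-responding; Nash payoffs (4, 16).
Sequential outcome (B, Z) differs from the Nash profile (M, W).

no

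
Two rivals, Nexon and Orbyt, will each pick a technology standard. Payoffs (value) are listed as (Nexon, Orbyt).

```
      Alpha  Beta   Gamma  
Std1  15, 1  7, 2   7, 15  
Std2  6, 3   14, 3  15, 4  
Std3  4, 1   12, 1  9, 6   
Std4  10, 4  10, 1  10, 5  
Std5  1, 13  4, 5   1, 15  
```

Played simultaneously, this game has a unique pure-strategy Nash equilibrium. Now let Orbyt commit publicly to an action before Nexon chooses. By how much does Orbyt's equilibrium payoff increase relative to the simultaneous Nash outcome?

Nexon best-responds to each possible Orbyt move:
- Alpha → Nexon plays Std1 (best of 15, 6, 4, 10, 1); Orbyt gets 1.
- Beta → Nexon plays Std2 (best of 7, 14, 12, 10, 4); Orbyt gets 3.
- Gamma → Nexon plays Std2 (best of 7, 15, 9, 10, 1); Orbyt gets 4.
Among 1, 3, 4, the best is 4 at Gamma. Subgame-perfect outcome: (Std2, Gamma) with payoffs (15, 4).
Now find the simultaneous Nash equilibrium.
Nexon's best replies: Alpha→Std1; Beta→Std2; Gamma→Std2.
Orbyt's best replies: Std1→Gamma; Std2→Gamma; Std3→Gamma; Std4→Gamma; Std5→Gamma.
Only (Std2, Gamma) has each player best-responding; Nash payoffs (15, 4).
Orbyt's commitment gain: 4 − 4 = 0.

0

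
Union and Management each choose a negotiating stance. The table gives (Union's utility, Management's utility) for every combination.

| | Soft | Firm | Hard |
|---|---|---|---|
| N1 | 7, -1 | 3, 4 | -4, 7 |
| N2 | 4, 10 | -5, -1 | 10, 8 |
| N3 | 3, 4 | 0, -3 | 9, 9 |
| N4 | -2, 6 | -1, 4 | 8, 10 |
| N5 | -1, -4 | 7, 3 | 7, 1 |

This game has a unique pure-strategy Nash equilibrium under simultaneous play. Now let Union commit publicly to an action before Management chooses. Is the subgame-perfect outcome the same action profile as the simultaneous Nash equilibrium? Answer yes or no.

Solve by backward induction (Union leads).
- N1: Management compares -1, 4, 7 and picks Hard; Union would get -4.
- N2: Management compares 10, -1, 8 and picks Soft; Union would get 4.
- N3: Management compares 4, -3, 9 and picks Hard; Union would get 9.
- N4: Management compares 6, 4, 10 and picks Hard; Union would get 8.
- N5: Management compares -4, 3, 1 and picks Firm; Union would get 7.
Maximizing over -4, 4, 9, 8, 7, Union chooses N3. Subgame-perfect outcome: (N3, Hard) with payoffs (9, 9).
For the simultaneous game, intersect best replies.
Union's best replies: Soft→N1; Firm→N5; Hard→N2.
Management's best replies: N1→Hard; N2→Soft; N3→Hard; N4→Hard; N5→Firm.
The unique mutual best reply is (N5, Firm), giving (7, 3).
Sequential outcome (N3, Hard) differs from the Nash profile (N5, Firm).

no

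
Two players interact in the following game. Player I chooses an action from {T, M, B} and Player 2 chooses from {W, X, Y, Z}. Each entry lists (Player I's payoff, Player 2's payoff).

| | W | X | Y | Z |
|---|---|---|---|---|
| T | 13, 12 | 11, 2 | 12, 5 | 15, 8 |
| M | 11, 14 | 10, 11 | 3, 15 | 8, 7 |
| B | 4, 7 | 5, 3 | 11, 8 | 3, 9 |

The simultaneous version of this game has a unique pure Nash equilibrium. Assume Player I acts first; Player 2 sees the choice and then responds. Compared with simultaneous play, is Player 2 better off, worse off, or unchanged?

Solve by backward induction (Player I leads).
- T: BR = W, leader payoff 13.
- M: BR = Y, leader payoff 3.
- B: BR = Z, leader payoff 3.
Among 13, 3, 3, the best is 13 at T. Subgame-perfect outcome: (T, W) with payoffs (13, 12).
Now find the simultaneous Nash equilibrium.
Player I's best replies: W→T; X→T; Y→T; Z→T.
Player 2's best replies: T→W; M→Y; B→Z.
The unique mutual best reply is (T, W), giving (13, 12).
Player 2 earns 12 sequentially versus 12 at the Nash outcome: unchanged.

unchanged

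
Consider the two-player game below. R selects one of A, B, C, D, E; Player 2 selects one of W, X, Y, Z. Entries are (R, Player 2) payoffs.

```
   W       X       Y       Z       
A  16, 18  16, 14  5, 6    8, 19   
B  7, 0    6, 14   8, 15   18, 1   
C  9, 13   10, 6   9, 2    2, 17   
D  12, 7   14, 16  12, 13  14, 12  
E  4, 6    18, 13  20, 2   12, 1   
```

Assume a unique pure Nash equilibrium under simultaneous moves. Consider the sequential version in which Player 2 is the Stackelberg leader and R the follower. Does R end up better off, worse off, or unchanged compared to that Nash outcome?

R best-responds to each possible Player 2 move:
- W: R compares 16, 7, 9, 12, 4 and picks A; Player 2 would get 18.
- X: R compares 16, 6, 10, 14, 18 and picks E; Player 2 would get 13.
- Y: R compares 5, 8, 9, 12, 20 and picks E; Player 2 would get 2.
- Z: R compares 8, 18, 2, 14, 12 and picks B; Player 2 would get 1.
Among 18, 13, 2, 1, the best is 18 at W. Subgame-perfect outcome: (A, W) with payoffs (16, 18).
Under simultaneous play:
R's best replies: W→A; X→E; Y→E; Z→B.
Player 2's best replies: A→Z; B→Y; C→Z; D→X; E→X.
The unique mutual best reply is (E, X), giving (18, 13).
R earns 16 sequentially versus 18 at the Nash outcome: worse off.

worse off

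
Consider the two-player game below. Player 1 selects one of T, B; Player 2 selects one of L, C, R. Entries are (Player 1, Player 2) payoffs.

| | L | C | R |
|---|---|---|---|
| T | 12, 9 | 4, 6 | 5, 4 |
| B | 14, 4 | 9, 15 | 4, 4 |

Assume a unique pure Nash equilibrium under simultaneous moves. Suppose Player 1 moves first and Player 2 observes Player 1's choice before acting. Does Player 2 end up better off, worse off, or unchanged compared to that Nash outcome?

Work backward from Player 2's decision.
- T → Player 2 plays L (best of 9, 6, 4); Player 1 gets 12.
- B → Player 2 plays C (best of 4, 15, 4); Player 1 gets 9.
Maximizing over 12, 9, Player 1 chooses T. Subgame-perfect outcome: (T, L) with payoffs (12, 9).
For the simultaneous game, intersect best replies.
Player 1's best replies: L→B; C→B; R→T.
Player 2's best replies: T→L; B→C.
Only (B, C) has each player best-responding; Nash payoffs (9, 15).
Player 2 earns 9 sequentially versus 15 at the Nash outcome: worse off.

worse off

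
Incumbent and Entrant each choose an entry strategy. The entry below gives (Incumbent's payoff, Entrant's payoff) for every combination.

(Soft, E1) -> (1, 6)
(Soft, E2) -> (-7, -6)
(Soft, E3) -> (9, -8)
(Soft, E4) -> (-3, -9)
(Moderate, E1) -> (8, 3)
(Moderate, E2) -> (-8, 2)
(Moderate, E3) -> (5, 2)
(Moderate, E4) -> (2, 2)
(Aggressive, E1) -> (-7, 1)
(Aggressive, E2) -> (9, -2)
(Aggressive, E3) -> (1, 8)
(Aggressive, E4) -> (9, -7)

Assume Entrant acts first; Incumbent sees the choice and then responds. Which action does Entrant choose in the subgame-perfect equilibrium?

Incumbent best-responds to each possible Entrant move:
- E1 → Incumbent plays Moderate (best of 1, 8, -7); Entrant gets 3.
- E2 → Incumbent plays Aggressive (best of -7, -8, 9); Entrant gets -2.
- E3 → Incumbent plays Soft (best of 9, 5, 1); Entrant gets -8.
- E4 → Incumbent plays Aggressive (best of -3, 2, 9); Entrant gets -7.
Entrant's induced payoffs are 3, -2, -8, -7, so Entrant commits to E1. Subgame-perfect outcome: (Moderate, E1) with payoffs (8, 3).

E1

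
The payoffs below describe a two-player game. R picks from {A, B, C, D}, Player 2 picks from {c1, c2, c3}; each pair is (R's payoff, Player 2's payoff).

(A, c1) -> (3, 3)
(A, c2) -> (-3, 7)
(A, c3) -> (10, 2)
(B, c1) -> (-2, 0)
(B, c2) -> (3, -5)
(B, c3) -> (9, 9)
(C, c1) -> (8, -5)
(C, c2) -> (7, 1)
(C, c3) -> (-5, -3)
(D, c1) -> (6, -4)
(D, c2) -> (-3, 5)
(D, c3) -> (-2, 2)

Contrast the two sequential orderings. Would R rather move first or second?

If R leads: Player 2's best replies are A→c2, B→c3, C→c2, D→c2; R's induced payoffs -3, 9, 7, -3; outcome (B, c3), payoffs (9, 9).
If Player 2 leads: R's best replies are c1→C, c2→C, c3→A; Player 2's induced payoffs -5, 1, 2; outcome (A, c3), payoffs (10, 2).
R gets 9 moving first and 10 moving second, so R prefers to move second.

second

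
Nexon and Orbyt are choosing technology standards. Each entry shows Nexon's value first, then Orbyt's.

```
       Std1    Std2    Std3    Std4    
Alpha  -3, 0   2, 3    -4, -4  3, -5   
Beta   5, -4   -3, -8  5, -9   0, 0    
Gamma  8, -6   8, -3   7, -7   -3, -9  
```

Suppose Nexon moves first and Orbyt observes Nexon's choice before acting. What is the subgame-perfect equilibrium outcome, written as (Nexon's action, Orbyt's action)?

Orbyt best-responds to each possible Nexon move:
- Alpha → Orbyt plays Std2 (best of 0, 3, -4, -5); Nexon gets 2.
- Beta → Orbyt plays Std4 (best of -4, -8, -9, 0); Nexon gets 0.
- Gamma → Orbyt plays Std2 (best of -6, -3, -7, -9); Nexon gets 8.
Nexon's induced payoffs are 2, 0, 8, so Nexon commits to Gamma. Subgame-perfect outcome: (Gamma, Std2) with payoffs (8, -3).

(Gamma, Std2)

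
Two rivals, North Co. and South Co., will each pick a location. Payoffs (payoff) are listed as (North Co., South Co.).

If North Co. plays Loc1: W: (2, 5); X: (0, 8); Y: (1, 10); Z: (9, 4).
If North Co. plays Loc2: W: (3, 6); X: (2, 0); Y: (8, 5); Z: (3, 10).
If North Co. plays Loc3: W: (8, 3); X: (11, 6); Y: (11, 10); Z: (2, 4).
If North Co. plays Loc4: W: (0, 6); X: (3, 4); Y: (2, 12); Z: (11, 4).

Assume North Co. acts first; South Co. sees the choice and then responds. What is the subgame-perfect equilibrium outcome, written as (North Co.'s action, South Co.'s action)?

Solve by backward induction (North Co. leads).
- Loc1 → South Co. plays Y (best of 5, 8, 10, 4); North Co. gets 1.
- Loc2 → South Co. plays Z (best of 6, 0, 5, 10); North Co. gets 3.
- Loc3 → South Co. plays Y (best of 3, 6, 10, 4); North Co. gets 11.
- Loc4 → South Co. plays Y (best of 6, 4, 12, 4); North Co. gets 2.
Among 1, 3, 11, 2, the best is 11 at Loc3. Subgame-perfect outcome: (Loc3, Y) with payoffs (11, 10).

(Loc3, Y)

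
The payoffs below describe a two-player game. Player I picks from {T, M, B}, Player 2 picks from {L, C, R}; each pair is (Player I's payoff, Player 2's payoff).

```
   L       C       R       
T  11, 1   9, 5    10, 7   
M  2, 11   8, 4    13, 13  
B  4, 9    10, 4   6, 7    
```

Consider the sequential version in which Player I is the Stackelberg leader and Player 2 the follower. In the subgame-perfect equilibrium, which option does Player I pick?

M

Work backward from Player 2's decision.
- T → Player 2 plays R (best of 1, 5, 7); Player I gets 10.
- M → Player 2 plays R (best of 11, 4, 13); Player I gets 13.
- B → Player 2 plays L (best of 9, 4, 7); Player I gets 4.
Maximizing over 10, 13, 4, Player I chooses M. Subgame-perfect outcome: (M, R) with payoffs (13, 13).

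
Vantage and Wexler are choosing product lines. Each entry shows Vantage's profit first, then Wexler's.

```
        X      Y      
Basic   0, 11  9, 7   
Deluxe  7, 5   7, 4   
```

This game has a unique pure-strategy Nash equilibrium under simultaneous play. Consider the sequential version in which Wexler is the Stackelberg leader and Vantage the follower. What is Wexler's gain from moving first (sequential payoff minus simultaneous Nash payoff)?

2

Work backward from Vantage's decision.
- X: Vantage compares 0, 7 and picks Deluxe; Wexler would get 5.
- Y: Vantage compares 9, 7 and picks Basic; Wexler would get 7.
Among 5, 7, the best is 7 at Y. Subgame-perfect outcome: (Basic, Y) with payoffs (9, 7).
Under simultaneous play:
Vantage's best replies: X→Deluxe; Y→Basic.
Wexler's best replies: Basic→X; Deluxe→X.
The unique mutual best reply is (Deluxe, X), giving (7, 5).
Wexler's commitment gain: 7 − 5 = 2.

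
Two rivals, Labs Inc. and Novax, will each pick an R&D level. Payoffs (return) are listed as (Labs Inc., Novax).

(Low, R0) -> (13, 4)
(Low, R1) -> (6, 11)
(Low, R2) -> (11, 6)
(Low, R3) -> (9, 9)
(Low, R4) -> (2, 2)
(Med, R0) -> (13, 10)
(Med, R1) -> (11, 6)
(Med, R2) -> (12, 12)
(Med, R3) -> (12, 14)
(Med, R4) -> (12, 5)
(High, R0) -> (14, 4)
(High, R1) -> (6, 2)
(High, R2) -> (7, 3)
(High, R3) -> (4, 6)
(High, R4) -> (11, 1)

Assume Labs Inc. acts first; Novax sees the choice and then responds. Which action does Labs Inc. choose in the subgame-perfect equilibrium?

Work backward from Novax's decision.
- Low: BR = R1, leader payoff 6.
- Med: BR = R3, leader payoff 12.
- High: BR = R3, leader payoff 4.
Among 6, 12, 4, the best is 12 at Med. Subgame-perfect outcome: (Med, R3) with payoffs (12, 14).

Med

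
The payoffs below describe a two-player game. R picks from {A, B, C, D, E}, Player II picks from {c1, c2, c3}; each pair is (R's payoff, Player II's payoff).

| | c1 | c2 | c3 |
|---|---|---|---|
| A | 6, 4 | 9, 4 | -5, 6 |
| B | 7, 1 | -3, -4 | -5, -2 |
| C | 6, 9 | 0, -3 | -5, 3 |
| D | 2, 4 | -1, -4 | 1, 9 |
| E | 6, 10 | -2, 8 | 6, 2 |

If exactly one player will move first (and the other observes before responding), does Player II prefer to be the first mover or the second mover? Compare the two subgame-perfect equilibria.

If R leads: Player II's best replies are A→c3, B→c1, C→c1, D→c3, E→c1; R's induced payoffs -5, 7, 6, 1, 6; outcome (B, c1), payoffs (7, 1).
If Player II leads: R's best replies are c1→B, c2→A, c3→E; Player II's induced payoffs 1, 4, 2; outcome (A, c2), payoffs (9, 4).
Player II gets 4 moving first and 1 moving second, so Player II prefers to move first.

first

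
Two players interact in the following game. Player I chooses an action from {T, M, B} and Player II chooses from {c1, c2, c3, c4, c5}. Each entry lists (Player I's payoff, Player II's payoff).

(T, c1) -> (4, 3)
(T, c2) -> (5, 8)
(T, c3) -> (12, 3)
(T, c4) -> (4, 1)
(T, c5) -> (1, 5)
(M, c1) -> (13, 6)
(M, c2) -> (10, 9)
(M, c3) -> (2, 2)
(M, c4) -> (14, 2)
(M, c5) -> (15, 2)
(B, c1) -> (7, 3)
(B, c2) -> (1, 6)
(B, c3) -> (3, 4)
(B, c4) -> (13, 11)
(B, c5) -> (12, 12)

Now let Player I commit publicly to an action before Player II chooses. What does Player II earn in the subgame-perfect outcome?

Work backward from Player II's decision.
- T: Player II compares 3, 8, 3, 1, 5 and picks c2; Player I would get 5.
- M: Player II compares 6, 9, 2, 2, 2 and picks c2; Player I would get 10.
- B: Player II compares 3, 6, 4, 11, 12 and picks c5; Player I would get 12.
Among 5, 10, 12, the best is 12 at B. Subgame-perfect outcome: (B, c5) with payoffs (12, 12).

12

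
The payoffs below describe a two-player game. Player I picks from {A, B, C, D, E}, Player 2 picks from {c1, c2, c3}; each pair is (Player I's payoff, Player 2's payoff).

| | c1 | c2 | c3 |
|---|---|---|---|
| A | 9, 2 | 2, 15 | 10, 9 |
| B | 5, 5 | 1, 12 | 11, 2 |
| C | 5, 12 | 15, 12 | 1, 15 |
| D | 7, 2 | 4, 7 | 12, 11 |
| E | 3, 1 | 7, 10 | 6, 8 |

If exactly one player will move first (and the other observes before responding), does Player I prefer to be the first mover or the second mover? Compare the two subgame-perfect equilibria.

second

If Player I leads: Player 2's best replies are A→c2, B→c2, C→c3, D→c3, E→c2; Player I's induced payoffs 2, 1, 1, 12, 7; outcome (D, c3), payoffs (12, 11).
If Player 2 leads: Player I's best replies are c1→A, c2→C, c3→D; Player 2's induced payoffs 2, 12, 11; outcome (C, c2), payoffs (15, 12).
Player I gets 12 moving first and 15 moving second, so Player I prefers to move second.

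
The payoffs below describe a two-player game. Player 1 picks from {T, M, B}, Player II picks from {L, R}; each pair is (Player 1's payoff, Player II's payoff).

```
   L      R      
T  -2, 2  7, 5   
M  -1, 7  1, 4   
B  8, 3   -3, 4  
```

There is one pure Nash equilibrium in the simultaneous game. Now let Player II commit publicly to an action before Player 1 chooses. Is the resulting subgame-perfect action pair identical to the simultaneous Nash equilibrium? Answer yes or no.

Work backward from Player 1's decision.
- L: BR = B, leader payoff 3.
- R: BR = T, leader payoff 5.
Among 3, 5, the best is 5 at R. Subgame-perfect outcome: (T, R) with payoffs (7, 5).
Now find the simultaneous Nash equilibrium.
Player 1's best replies: L→B; R→T.
Player II's best replies: T→R; M→L; B→R.
Only (T, R) has each player best-responding; Nash payoffs (7, 5).
Sequential outcome (T, R) coincides with the Nash profile (T, R).

yes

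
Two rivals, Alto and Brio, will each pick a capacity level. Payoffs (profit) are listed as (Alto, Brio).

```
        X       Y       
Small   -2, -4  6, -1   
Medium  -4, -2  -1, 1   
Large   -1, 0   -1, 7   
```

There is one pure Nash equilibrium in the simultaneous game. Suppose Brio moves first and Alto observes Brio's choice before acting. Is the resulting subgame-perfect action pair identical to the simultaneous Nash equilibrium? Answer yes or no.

Alto best-responds to each possible Brio move:
- X: Alto compares -2, -4, -1 and picks Large; Brio would get 0.
- Y: Alto compares 6, -1, -1 and picks Small; Brio would get -1.
Brio's induced payoffs are 0, -1, so Brio commits to X. Subgame-perfect outcome: (Large, X) with payoffs (-1, 0).
For the simultaneous game, intersect best replies.
Alto's best replies: X→Large; Y→Small.
Brio's best replies: Small→Y; Medium→Y; Large→Y.
The unique mutual best reply is (Small, Y), giving (6, -1).
Sequential outcome (Large, X) differs from the Nash profile (Small, Y).

no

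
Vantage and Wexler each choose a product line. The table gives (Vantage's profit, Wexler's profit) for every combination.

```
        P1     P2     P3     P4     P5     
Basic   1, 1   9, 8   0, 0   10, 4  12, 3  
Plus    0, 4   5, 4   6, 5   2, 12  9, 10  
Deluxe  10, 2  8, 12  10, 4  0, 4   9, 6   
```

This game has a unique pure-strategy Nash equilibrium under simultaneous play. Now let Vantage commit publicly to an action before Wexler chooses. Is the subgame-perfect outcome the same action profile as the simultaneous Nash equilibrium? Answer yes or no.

Backward induction with Vantage moving first.
- Basic → Wexler plays P2 (best of 1, 8, 0, 4, 3); Vantage gets 9.
- Plus → Wexler plays P4 (best of 4, 4, 5, 12, 10); Vantage gets 2.
- Deluxe → Wexler plays P2 (best of 2, 12, 4, 4, 6); Vantage gets 8.
Among 9, 2, 8, the best is 9 at Basic. Subgame-perfect outcome: (Basic, P2) with payoffs (9, 8).
Now find the simultaneous Nash equilibrium.
Vantage's best replies: P1→Deluxe; P2→Basic; P3→Deluxe; P4→Basic; P5→Basic.
Wexler's best replies: Basic→P2; Plus→P4; Deluxe→P2.
The unique mutual best reply is (Basic, P2), giving (9, 8).
Sequential outcome (Basic, P2) coincides with the Nash profile (Basic, P2).

yes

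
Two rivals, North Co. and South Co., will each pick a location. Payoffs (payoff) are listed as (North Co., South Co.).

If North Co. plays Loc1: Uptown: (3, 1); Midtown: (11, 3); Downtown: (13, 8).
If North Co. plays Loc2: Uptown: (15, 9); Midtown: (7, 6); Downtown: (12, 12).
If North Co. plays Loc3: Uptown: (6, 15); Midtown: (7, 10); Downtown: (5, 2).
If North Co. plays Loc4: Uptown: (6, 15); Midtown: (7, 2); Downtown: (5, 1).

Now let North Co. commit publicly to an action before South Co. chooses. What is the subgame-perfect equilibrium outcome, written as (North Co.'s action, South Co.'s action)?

(Loc1, Downtown)

Solve by backward induction (North Co. leads).
- Loc1: South Co. compares 1, 3, 8 and picks Downtown; North Co. would get 13.
- Loc2: South Co. compares 9, 6, 12 and picks Downtown; North Co. would get 12.
- Loc3: South Co. compares 15, 10, 2 and picks Uptown; North Co. would get 6.
- Loc4: South Co. compares 15, 2, 1 and picks Uptown; North Co. would get 6.
North Co.'s induced payoffs are 13, 12, 6, 6, so North Co. commits to Loc1. Subgame-perfect outcome: (Loc1, Downtown) with payoffs (13, 8).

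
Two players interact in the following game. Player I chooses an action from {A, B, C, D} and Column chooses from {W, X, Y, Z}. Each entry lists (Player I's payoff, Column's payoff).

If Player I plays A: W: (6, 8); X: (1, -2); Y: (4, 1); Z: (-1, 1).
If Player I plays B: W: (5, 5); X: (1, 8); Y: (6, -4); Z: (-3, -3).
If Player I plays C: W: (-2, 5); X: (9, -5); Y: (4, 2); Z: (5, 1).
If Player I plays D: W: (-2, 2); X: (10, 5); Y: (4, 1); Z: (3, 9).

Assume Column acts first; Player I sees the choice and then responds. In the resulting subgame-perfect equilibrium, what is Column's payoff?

Work backward from Player I's decision.
- W: Player I compares 6, 5, -2, -2 and picks A; Column would get 8.
- X: Player I compares 1, 1, 9, 10 and picks D; Column would get 5.
- Y: Player I compares 4, 6, 4, 4 and picks B; Column would get -4.
- Z: Player I compares -1, -3, 5, 3 and picks C; Column would get 1.
Column's induced payoffs are 8, 5, -4, 1, so Column commits to W. Subgame-perfect outcome: (A, W) with payoffs (6, 8).

8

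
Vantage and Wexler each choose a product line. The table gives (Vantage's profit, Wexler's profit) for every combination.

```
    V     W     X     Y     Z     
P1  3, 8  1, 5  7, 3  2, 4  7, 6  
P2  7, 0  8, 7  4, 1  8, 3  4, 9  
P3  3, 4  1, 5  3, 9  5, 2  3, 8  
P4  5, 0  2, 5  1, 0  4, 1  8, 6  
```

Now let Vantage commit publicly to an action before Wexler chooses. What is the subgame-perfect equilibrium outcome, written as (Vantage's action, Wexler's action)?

(P4, Z)

Wexler best-responds to each possible Vantage move:
- P1: Wexler compares 8, 5, 3, 4, 6 and picks V; Vantage would get 3.
- P2: Wexler compares 0, 7, 1, 3, 9 and picks Z; Vantage would get 4.
- P3: Wexler compares 4, 5, 9, 2, 8 and picks X; Vantage would get 3.
- P4: Wexler compares 0, 5, 0, 1, 6 and picks Z; Vantage would get 8.
Among 3, 4, 3, 8, the best is 8 at P4. Subgame-perfect outcome: (P4, Z) with payoffs (8, 6).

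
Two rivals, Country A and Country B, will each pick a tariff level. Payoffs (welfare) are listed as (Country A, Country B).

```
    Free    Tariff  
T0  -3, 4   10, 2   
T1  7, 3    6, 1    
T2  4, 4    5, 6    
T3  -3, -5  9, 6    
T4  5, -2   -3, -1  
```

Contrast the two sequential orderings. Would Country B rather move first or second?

second

If Country A leads: Country B's best replies are T0→Free, T1→Free, T2→Tariff, T3→Tariff, T4→Tariff; Country A's induced payoffs -3, 7, 5, 9, -3; outcome (T3, Tariff), payoffs (9, 6).
If Country B leads: Country A's best replies are Free→T1, Tariff→T0; Country B's induced payoffs 3, 2; outcome (T1, Free), payoffs (7, 3).
Country B gets 3 moving first and 6 moving second, so Country B prefers to move second.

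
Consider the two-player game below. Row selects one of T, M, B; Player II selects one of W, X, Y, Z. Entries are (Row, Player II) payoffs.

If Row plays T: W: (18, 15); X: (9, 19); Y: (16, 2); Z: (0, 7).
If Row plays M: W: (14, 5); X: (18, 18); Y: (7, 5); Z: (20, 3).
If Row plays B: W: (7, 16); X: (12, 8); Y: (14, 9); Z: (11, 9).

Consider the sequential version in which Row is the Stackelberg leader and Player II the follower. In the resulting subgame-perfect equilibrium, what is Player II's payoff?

18

Solve by backward induction (Row leads).
- T: Player II compares 15, 19, 2, 7 and picks X; Row would get 9.
- M: Player II compares 5, 18, 5, 3 and picks X; Row would get 18.
- B: Player II compares 16, 8, 9, 9 and picks W; Row would get 7.
Maximizing over 9, 18, 7, Row chooses M. Subgame-perfect outcome: (M, X) with payoffs (18, 18).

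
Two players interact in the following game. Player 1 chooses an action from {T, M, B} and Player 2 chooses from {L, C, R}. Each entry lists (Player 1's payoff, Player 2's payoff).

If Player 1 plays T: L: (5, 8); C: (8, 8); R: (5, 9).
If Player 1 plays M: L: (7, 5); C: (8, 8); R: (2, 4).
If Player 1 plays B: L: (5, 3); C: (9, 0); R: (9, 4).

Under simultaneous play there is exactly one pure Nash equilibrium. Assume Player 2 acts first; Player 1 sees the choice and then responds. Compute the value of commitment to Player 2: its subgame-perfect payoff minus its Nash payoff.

1

Work backward from Player 1's decision.
- L: BR = M, leader payoff 5.
- C: BR = B, leader payoff 0.
- R: BR = B, leader payoff 4.
Among 5, 0, 4, the best is 5 at L. Subgame-perfect outcome: (M, L) with payoffs (7, 5).
Now find the simultaneous Nash equilibrium.
Player 1's best replies: L→M; C→B; R→B.
Player 2's best replies: T→R; M→C; B→R.
The unique mutual best reply is (B, R), giving (9, 4).
Player 2's commitment gain: 5 − 4 = 1.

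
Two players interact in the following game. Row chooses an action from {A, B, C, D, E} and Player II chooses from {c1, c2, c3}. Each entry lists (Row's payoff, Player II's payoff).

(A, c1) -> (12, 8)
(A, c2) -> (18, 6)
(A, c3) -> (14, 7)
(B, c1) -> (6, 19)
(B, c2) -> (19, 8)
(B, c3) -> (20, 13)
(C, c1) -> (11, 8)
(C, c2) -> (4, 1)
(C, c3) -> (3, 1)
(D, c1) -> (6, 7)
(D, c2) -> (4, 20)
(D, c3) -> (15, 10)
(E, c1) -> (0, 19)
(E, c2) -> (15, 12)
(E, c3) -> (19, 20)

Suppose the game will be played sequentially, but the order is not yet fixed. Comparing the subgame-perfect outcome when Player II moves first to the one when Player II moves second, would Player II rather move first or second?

second

If Row leads: Player II's best replies are A→c1, B→c1, C→c1, D→c2, E→c3; Row's induced payoffs 12, 6, 11, 4, 19; outcome (E, c3), payoffs (19, 20).
If Player II leads: Row's best replies are c1→A, c2→B, c3→B; Player II's induced payoffs 8, 8, 13; outcome (B, c3), payoffs (20, 13).
Player II gets 13 moving first and 20 moving second, so Player II prefers to move second.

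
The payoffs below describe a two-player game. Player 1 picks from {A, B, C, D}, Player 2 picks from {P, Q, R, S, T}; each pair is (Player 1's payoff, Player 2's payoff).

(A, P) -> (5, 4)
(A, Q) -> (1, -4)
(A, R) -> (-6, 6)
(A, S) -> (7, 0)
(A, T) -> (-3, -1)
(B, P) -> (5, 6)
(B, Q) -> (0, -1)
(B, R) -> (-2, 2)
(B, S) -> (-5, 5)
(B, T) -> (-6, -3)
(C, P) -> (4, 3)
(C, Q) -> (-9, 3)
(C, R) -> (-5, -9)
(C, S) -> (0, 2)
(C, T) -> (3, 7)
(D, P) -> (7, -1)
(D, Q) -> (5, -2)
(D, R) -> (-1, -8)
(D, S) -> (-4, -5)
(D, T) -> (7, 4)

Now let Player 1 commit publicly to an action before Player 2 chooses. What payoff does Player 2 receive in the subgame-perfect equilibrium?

Solve by backward induction (Player 1 leads).
- A → Player 2 plays R (best of 4, -4, 6, 0, -1); Player 1 gets -6.
- B → Player 2 plays P (best of 6, -1, 2, 5, -3); Player 1 gets 5.
- C → Player 2 plays T (best of 3, 3, -9, 2, 7); Player 1 gets 3.
- D → Player 2 plays T (best of -1, -2, -8, -5, 4); Player 1 gets 7.
Among -6, 5, 3, 7, the best is 7 at D. Subgame-perfect outcome: (D, T) with payoffs (7, 4).

4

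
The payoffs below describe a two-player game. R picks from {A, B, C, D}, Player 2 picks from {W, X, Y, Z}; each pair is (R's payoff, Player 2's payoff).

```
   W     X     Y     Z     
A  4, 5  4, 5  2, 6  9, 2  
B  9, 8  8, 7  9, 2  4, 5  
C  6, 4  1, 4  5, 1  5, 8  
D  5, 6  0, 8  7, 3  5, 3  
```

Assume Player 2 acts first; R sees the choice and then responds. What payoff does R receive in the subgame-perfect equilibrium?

9

Backward induction with Player 2 moving first.
- W → R plays B (best of 4, 9, 6, 5); Player 2 gets 8.
- X → R plays B (best of 4, 8, 1, 0); Player 2 gets 7.
- Y → R plays B (best of 2, 9, 5, 7); Player 2 gets 2.
- Z → R plays A (best of 9, 4, 5, 5); Player 2 gets 2.
Among 8, 7, 2, 2, the best is 8 at W. Subgame-perfect outcome: (B, W) with payoffs (9, 8).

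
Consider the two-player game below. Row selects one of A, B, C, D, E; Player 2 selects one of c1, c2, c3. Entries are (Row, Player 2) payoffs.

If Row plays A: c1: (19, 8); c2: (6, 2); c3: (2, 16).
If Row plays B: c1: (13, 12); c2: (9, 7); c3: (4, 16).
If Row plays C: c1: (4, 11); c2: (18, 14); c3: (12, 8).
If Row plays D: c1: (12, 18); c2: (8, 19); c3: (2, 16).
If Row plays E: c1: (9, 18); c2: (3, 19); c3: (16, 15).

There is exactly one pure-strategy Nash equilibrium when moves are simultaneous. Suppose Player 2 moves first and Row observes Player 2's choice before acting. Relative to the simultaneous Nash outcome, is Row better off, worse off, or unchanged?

worse off

Solve by backward induction (Player 2 leads).
- c1: Row compares 19, 13, 4, 12, 9 and picks A; Player 2 would get 8.
- c2: Row compares 6, 9, 18, 8, 3 and picks C; Player 2 would get 14.
- c3: Row compares 2, 4, 12, 2, 16 and picks E; Player 2 would get 15.
Player 2's induced payoffs are 8, 14, 15, so Player 2 commits to c3. Subgame-perfect outcome: (E, c3) with payoffs (16, 15).
Now find the simultaneous Nash equilibrium.
Row's best replies: c1→A; c2→C; c3→E.
Player 2's best replies: A→c3; B→c3; C→c2; D→c2; E→c2.
The unique mutual best reply is (C, c2), giving (18, 14).
Row earns 16 sequentially versus 18 at the Nash outcome: worse off.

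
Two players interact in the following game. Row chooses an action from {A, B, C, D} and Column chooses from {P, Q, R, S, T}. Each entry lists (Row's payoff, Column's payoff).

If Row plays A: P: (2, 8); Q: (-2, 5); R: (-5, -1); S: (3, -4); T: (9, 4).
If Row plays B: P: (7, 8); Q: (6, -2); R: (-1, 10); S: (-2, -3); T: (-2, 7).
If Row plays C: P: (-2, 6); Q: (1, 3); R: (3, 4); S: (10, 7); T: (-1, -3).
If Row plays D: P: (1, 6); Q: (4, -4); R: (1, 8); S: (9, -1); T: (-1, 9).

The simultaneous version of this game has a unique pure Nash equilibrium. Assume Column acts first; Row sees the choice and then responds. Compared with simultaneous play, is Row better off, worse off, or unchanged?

Solve by backward induction (Column leads).
- P: BR = B, leader payoff 8.
- Q: BR = B, leader payoff -2.
- R: BR = C, leader payoff 4.
- S: BR = C, leader payoff 7.
- T: BR = A, leader payoff 4.
Among 8, -2, 4, 7, 4, the best is 8 at P. Subgame-perfect outcome: (B, P) with payoffs (7, 8).
Now find the simultaneous Nash equilibrium.
Row's best replies: P→B; Q→B; R→C; S→C; T→A.
Column's best replies: A→P; B→R; C→S; D→T.
The unique mutual best reply is (C, S), giving (10, 7).
Row earns 7 sequentially versus 10 at the Nash outcome: worse off.

worse off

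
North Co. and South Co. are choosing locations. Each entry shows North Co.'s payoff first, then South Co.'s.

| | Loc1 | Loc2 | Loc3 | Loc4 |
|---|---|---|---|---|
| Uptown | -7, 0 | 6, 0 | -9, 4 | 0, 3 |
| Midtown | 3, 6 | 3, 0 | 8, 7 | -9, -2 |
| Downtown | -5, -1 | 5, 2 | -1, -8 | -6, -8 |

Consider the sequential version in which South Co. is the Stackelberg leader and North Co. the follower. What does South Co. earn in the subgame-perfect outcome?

Solve by backward induction (South Co. leads).
- Loc1 → North Co. plays Midtown (best of -7, 3, -5); South Co. gets 6.
- Loc2 → North Co. plays Uptown (best of 6, 3, 5); South Co. gets 0.
- Loc3 → North Co. plays Midtown (best of -9, 8, -1); South Co. gets 7.
- Loc4 → North Co. plays Uptown (best of 0, -9, -6); South Co. gets 3.
Maximizing over 6, 0, 7, 3, South Co. chooses Loc3. Subgame-perfect outcome: (Midtown, Loc3) with payoffs (8, 7).

7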